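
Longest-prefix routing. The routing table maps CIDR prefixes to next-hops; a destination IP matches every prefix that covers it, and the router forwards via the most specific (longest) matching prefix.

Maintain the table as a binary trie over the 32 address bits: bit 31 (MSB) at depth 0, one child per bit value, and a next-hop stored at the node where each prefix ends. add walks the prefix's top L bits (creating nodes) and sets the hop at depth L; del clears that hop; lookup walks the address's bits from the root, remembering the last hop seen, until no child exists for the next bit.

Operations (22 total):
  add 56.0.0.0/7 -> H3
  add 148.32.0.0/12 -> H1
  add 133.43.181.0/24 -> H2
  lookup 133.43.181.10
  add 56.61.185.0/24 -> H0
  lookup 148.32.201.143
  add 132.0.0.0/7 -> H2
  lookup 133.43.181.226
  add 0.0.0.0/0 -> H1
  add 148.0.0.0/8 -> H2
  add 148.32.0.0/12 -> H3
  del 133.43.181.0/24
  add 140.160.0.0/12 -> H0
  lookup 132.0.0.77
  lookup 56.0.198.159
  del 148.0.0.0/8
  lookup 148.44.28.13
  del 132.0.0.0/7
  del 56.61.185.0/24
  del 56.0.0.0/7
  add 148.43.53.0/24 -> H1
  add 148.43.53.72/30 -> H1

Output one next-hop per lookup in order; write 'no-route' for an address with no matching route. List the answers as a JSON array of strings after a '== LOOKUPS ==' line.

Process each operation:
  + 56.0.0.0/7 (H3) depth=7
  + 148.32.0.0/12 (H1) depth=12
  + 133.43.181.0/24 (H2) depth=24
  lookup 133.43.181.10: bits 100001010010101110110101 walk d0:-→d1:-→d2:-→d3:-→d4:-→d5:-→d6:-→d7:-→d8:-→d9:-→d10:-→d11:-→d12:-→d13:-→d14:-→d15:-→d16:-→d17:-→d18:-→d19:-→d20:-→d21:-→d22:-→d23:-→d24:H2 -> H2
  + 56.61.185.0/24 (H0) depth=24
  lookup 148.32.201.143: bits 100101000010 walk d0:-→d1:-→d2:-→d3:-→d4:-→d5:-→d6:-→d7:-→d8:-→d9:-→d10:-→d11:-→d12:H1 -> H1
  + 132.0.0.0/7 (H2) depth=7
  lookup 133.43.181.226: bits 100001010010101110110101 walk d0:-→d1:-→d2:-→d3:-→d4:-→d5:-→d6:-→d7:H2→d8:-→d9:-→d10:-→d11:-→d12:-→d13:-→d14:-→d15:-→d16:-→d17:-→d18:-→d19:-→d20:-→d21:-→d22:-→d23:-→d24:H2 -> H2
  + 0.0.0.0/0 (H1) depth=0
  + 148.0.0.0/8 (H2) depth=8
  + 148.32.0.0/12 (H3) depth=12
  del 133.43.181.0/24 (clear depth 24)
  + 140.160.0.0/12 (H0) depth=12
  lookup 132.0.0.77: bits 1000010 walk d0:H1→d1:-→d2:-→d3:-→d4:-→d5:-→d6:-→d7:H2 -> H2
  lookup 56.0.198.159: bits 0011100000 walk d0:H1→d1:-→d2:-→d3:-→d4:-→d5:-→d6:-→d7:H3→d8:-→d9:-→d10:- -> H3
  del 148.0.0.0/8 (clear depth 8)
  lookup 148.44.28.13: bits 100101000010 walk d0:H1→d1:-→d2:-→d3:-→d4:-→d5:-→d6:-→d7:-→d8:-→d9:-→d10:-→d11:-→d12:H3 -> H3
  del 132.0.0.0/7 (clear depth 7)
  del 56.61.185.0/24 (clear depth 24)
  del 56.0.0.0/7 (clear depth 7)
  + 148.43.53.0/24 (H1) depth=24
  + 148.43.53.72/30 (H1) depth=30

== LOOKUPS ==
["H2","H1","H2","H2","H3","H3"]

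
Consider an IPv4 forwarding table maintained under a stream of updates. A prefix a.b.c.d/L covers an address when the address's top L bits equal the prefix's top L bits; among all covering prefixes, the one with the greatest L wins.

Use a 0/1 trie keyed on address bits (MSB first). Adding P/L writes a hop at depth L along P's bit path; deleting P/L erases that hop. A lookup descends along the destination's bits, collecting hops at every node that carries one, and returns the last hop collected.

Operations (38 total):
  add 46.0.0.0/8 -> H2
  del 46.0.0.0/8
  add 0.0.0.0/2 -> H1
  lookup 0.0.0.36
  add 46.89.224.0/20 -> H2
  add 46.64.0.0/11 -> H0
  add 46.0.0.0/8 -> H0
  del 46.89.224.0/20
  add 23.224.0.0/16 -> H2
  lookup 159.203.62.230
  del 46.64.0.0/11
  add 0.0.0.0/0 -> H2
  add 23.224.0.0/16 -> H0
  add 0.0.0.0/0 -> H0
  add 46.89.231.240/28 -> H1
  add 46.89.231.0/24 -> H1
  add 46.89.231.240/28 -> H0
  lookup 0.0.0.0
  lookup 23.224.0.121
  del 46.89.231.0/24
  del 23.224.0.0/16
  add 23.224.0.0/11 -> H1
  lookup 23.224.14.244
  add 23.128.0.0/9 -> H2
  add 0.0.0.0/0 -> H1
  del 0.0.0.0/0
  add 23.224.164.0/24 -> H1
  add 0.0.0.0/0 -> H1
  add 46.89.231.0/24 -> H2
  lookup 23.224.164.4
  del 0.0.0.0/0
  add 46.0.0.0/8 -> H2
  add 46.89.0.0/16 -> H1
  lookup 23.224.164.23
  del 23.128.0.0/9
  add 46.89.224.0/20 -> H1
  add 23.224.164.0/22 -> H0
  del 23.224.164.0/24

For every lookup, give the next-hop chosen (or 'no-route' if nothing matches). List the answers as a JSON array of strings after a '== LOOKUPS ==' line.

Trace:
  add 46.0.0.0/8 -> H2 at depth 8
  - 46.0.0.0/8 clear@8
  add 0.0.0.0/2 -> H1 at depth 2
  lookup 0.0.0.36: bits 00 walk d0:-→d1:-→d2:H1 -> H1
  add 46.89.224.0/20 -> H2 at depth 20
  add 46.64.0.0/11 -> H0 at depth 11
  add 46.0.0.0/8 -> H0 at depth 8
  - 46.89.224.0/20 clear@20
  add 23.224.0.0/16 -> H2 at depth 16
  lookup 159.203.62.230: bits ε walk d0:- -> no-route
  - 46.64.0.0/11 clear@11
  add 0.0.0.0/0 -> H2 at depth 0
  add 23.224.0.0/16 -> H0 at depth 16
  add 0.0.0.0/0 -> H0 at depth 0
  add 46.89.231.240/28 -> H1 at depth 28
  add 46.89.231.0/24 -> H1 at depth 24
  add 46.89.231.240/28 -> H0 at depth 28
  lookup 0.0.0.0: bits 000 walk d0:H0→d1:-→d2:H1→d3:- -> H1
  lookup 23.224.0.121: bits 0001011111100000 walk d0:H0→d1:-→d2:H1→d3:-→d4:-→d5:-→d6:-→d7:-→d8:-→d9:-→d10:-→d11:-→d12:-→d13:-→d14:-→d15:-→d16:H0 -> H0
  - 46.89.231.0/24 clear@24
  - 23.224.0.0/16 clear@16
  add 23.224.0.0/11 -> H1 at depth 11
  lookup 23.224.14.244: bits 0001011111100000 walk d0:H0→d1:-→d2:H1→d3:-→d4:-→d5:-→d6:-→d7:-→d8:-→d9:-→d10:-→d11:H1→d12:-→d13:-→d14:-→d15:-→d16:- -> H1
  add 23.128.0.0/9 -> H2 at depth 9
  add 0.0.0.0/0 -> H1 at depth 0
  - 0.0.0.0/0 clear@0
  add 23.224.164.0/24 -> H1 at depth 24
  add 0.0.0.0/0 -> H1 at depth 0
  add 46.89.231.0/24 -> H2 at depth 24
  lookup 23.224.164.4: bits 000101111110000010100100 walk d0:H1→d1:-→d2:H1→d3:-→d4:-→d5:-→d6:-→d7:-→d8:-→d9:H2→d10:-→d11:H1→d12:-→d13:-→d14:-→d15:-→d16:-→d17:-→d18:-→d19:-→d20:-→d21:-→d22:-→d23:-→d24:H1 -> H1
  - 0.0.0.0/0 clear@0
  add 46.0.0.0/8 -> H2 at depth 8
  add 46.89.0.0/16 -> H1 at depth 16
  lookup 23.224.164.23: bits 000101111110000010100100 walk d0:-→d1:-→d2:H1→d3:-→d4:-→d5:-→d6:-→d7:-→d8:-→d9:H2→d10:-→d11:H1→d12:-→d13:-→d14:-→d15:-→d16:-→d17:-→d18:-→d19:-→d20:-→d21:-→d22:-→d23:-→d24:H1 -> H1
  - 23.128.0.0/9 clear@9
  add 46.89.224.0/20 -> H1 at depth 20
  add 23.224.164.0/22 -> H0 at depth 22
  - 23.224.164.0/24 clear@24

== LOOKUPS ==
["H1","no-route","H1","H0","H1","H1","H1"]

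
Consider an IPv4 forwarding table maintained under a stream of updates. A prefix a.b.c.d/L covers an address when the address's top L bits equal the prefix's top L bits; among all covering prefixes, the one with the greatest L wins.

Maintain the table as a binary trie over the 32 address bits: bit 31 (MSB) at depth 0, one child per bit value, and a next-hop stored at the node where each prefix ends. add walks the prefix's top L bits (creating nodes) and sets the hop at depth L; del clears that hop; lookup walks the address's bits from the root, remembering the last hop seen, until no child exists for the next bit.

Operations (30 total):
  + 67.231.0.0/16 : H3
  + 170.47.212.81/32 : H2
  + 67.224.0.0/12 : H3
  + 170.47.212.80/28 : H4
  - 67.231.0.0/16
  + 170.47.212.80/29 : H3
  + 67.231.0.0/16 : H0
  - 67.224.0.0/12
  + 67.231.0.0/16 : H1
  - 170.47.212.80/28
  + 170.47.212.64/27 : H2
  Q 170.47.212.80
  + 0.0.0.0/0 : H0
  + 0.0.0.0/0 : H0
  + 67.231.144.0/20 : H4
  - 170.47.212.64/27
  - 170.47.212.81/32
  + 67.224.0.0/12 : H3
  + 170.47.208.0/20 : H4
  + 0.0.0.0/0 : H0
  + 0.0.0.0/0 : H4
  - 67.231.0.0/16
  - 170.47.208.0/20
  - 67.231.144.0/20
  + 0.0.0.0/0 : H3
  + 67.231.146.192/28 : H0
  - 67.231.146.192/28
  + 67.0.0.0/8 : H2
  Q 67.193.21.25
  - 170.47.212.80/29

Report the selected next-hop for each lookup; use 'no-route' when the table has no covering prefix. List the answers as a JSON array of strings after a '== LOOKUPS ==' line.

Process each operation:
  + 67.231.0.0/16 (H3) depth=16
  + 170.47.212.81/32 (H2) depth=32
  + 67.224.0.0/12 (H3) depth=12
  + 170.47.212.80/28 (H4) depth=28
  - 67.231.0.0/16 clear@16
  + 170.47.212.80/29 (H3) depth=29
  + 67.231.0.0/16 (H0) depth=16
  - 67.224.0.0/12 clear@12
  + 67.231.0.0/16 (H1) depth=16
  - 170.47.212.80/28 clear@28
  + 170.47.212.64/27 (H2) depth=27
  Q 170.47.212.80: descend 1010101000101111110101000101000 ; hops seen [H2,H3] ; pick H3
  + 0.0.0.0/0 (H0) depth=0
  + 0.0.0.0/0 (H0) depth=0
  + 67.231.144.0/20 (H4) depth=20
  - 170.47.212.64/27 clear@27
  - 170.47.212.81/32 clear@32
  + 67.224.0.0/12 (H3) depth=12
  + 170.47.208.0/20 (H4) depth=20
  + 0.0.0.0/0 (H0) depth=0
  + 0.0.0.0/0 (H4) depth=0
  - 67.231.0.0/16 clear@16
  - 170.47.208.0/20 clear@20
  - 67.231.144.0/20 clear@20
  + 0.0.0.0/0 (H3) depth=0
  + 67.231.146.192/28 (H0) depth=28
  - 67.231.146.192/28 clear@28
  + 67.0.0.0/8 (H2) depth=8
  Q 67.193.21.25: descend 0100001111 ; hops seen [H3,H2] ; pick H2
  - 170.47.212.80/29 clear@29

== LOOKUPS ==
["H3","H2"]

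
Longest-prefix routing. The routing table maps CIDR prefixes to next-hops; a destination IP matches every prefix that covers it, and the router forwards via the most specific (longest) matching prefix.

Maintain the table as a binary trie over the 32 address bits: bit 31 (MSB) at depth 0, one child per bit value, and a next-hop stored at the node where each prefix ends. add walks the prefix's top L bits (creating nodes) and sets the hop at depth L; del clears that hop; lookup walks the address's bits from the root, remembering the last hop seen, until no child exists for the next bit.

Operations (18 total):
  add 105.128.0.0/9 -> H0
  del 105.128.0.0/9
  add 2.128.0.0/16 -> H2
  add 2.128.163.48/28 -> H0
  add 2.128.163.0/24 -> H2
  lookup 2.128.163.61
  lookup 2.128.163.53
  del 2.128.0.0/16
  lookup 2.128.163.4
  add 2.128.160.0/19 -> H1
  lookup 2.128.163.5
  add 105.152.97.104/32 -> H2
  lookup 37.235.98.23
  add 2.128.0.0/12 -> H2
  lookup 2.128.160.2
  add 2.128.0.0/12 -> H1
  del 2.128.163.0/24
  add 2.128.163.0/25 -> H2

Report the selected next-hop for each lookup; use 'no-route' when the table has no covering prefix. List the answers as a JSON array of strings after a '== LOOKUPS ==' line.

Process each operation:
  add 105.128.0.0/9 -> H0 at depth 9
  - 105.128.0.0/9 clear@9
  add 2.128.0.0/16 -> H2 at depth 16
  add 2.128.163.48/28 -> H0 at depth 28
  add 2.128.163.0/24 -> H2 at depth 24
  Q 2.128.163.61: descend 0000001010000000101000110011 ; hops seen [H2,H2,H0] ; pick H0
  Q 2.128.163.53: descend 0000001010000000101000110011 ; hops seen [H2,H2,H0] ; pick H0
  - 2.128.0.0/16 clear@16
  Q 2.128.163.4: descend 00000010100000001010001100 ; hops seen [H2] ; pick H2
  add 2.128.160.0/19 -> H1 at depth 19
  Q 2.128.163.5: descend 00000010100000001010001100 ; hops seen [H1,H2] ; pick H2
  add 105.152.97.104/32 -> H2 at depth 32
  Q 37.235.98.23: descend 00 ; hops seen [∅] ; pick no-route
  add 2.128.0.0/12 -> H2 at depth 12
  Q 2.128.160.2: descend 0000001010000000101000 ; hops seen [H2,H1] ; pick H1
  add 2.128.0.0/12 -> H1 at depth 12
  - 2.128.163.0/24 clear@24
  add 2.128.163.0/25 -> H2 at depth 25

== LOOKUPS ==
["H0","H0","H2","H2","no-route","H1"]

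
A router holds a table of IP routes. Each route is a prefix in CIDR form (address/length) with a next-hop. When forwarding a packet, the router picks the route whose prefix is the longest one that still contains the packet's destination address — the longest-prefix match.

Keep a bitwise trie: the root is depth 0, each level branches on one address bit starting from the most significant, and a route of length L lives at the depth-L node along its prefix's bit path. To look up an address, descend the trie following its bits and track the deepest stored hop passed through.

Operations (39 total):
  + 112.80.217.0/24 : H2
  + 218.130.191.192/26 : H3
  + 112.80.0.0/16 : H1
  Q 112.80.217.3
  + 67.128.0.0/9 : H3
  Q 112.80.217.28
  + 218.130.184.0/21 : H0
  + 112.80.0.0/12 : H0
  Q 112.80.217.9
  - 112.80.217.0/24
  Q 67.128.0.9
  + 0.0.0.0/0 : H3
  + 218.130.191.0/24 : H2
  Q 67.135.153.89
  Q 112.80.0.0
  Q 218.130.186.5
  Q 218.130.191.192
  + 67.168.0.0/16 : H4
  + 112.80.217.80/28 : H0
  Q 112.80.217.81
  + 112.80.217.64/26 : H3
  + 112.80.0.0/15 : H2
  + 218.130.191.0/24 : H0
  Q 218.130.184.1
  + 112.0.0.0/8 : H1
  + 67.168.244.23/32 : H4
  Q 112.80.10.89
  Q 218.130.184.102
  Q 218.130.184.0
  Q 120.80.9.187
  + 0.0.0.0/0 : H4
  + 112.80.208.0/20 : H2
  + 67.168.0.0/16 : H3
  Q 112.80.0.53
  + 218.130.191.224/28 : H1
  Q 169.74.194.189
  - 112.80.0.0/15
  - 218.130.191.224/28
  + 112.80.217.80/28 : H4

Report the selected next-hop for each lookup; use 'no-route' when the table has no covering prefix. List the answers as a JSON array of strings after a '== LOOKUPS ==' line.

Trace:
  + 112.80.217.0/24 (H2) depth=24
  + 218.130.191.192/26 (H3) depth=26
  + 112.80.0.0/16 (H1) depth=16
  lookup 112.80.217.3: bits 011100000101000011011001 walk d0:-→d1:-→d2:-→d3:-→d4:-→d5:-→d6:-→d7:-→d8:-→d9:-→d10:-→d11:-→d12:-→d13:-→d14:-→d15:-→d16:H1→d17:-→d18:-→d19:-→d20:-→d21:-→d22:-→d23:-→d24:H2 -> H2
  + 67.128.0.0/9 (H3) depth=9
  lookup 112.80.217.28: bits 011100000101000011011001 walk d0:-→d1:-→d2:-→d3:-→d4:-→d5:-→d6:-→d7:-→d8:-→d9:-→d10:-→d11:-→d12:-→d13:-→d14:-→d15:-→d16:H1→d17:-→d18:-→d19:-→d20:-→d21:-→d22:-→d23:-→d24:H2 -> H2
  + 218.130.184.0/21 (H0) depth=21
  + 112.80.0.0/12 (H0) depth=12
  lookup 112.80.217.9: bits 011100000101000011011001 walk d0:-→d1:-→d2:-→d3:-→d4:-→d5:-→d6:-→d7:-→d8:-→d9:-→d10:-→d11:-→d12:H0→d13:-→d14:-→d15:-→d16:H1→d17:-→d18:-→d19:-→d20:-→d21:-→d22:-→d23:-→d24:H2 -> H2
  del 112.80.217.0/24 (clear depth 24)
  lookup 67.128.0.9: bits 010000111 walk d0:-→d1:-→d2:-→d3:-→d4:-→d5:-→d6:-→d7:-→d8:-→d9:H3 -> H3
  + 0.0.0.0/0 (H3) depth=0
  + 218.130.191.0/24 (H2) depth=24
  lookup 67.135.153.89: bits 010000111 walk d0:H3→d1:-→d2:-→d3:-→d4:-→d5:-→d6:-→d7:-→d8:-→d9:H3 -> H3
  lookup 112.80.0.0: bits 0111000001010000 walk d0:H3→d1:-→d2:-→d3:-→d4:-→d5:-→d6:-→d7:-→d8:-→d9:-→d10:-→d11:-→d12:H0→d13:-→d14:-→d15:-→d16:H1 -> H1
  lookup 218.130.186.5: bits 110110101000001010111 walk d0:H3→d1:-→d2:-→d3:-→d4:-→d5:-→d6:-→d7:-→d8:-→d9:-→d10:-→d11:-→d12:-→d13:-→d14:-→d15:-→d16:-→d17:-→d18:-→d19:-→d20:-→d21:H0 -> H0
  lookup 218.130.191.192: bits 11011010100000101011111111 walk d0:H3→d1:-→d2:-→d3:-→d4:-→d5:-→d6:-→d7:-→d8:-→d9:-→d10:-→d11:-→d12:-→d13:-→d14:-→d15:-→d16:-→d17:-→d18:-→d19:-→d20:-→d21:H0→d22:-→d23:-→d24:H2→d25:-→d26:H3 -> H3
  + 67.168.0.0/16 (H4) depth=16
  + 112.80.217.80/28 (H0) depth=28
  lookup 112.80.217.81: bits 0111000001010000110110010101 walk d0:H3→d1:-→d2:-→d3:-→d4:-→d5:-→d6:-→d7:-→d8:-→d9:-→d10:-→d11:-→d12:H0→d13:-→d14:-→d15:-→d16:H1→d17:-→d18:-→d19:-→d20:-→d21:-→d22:-→d23:-→d24:-→d25:-→d26:-→d27:-→d28:H0 -> H0
  + 112.80.217.64/26 (H3) depth=26
  + 112.80.0.0/15 (H2) depth=15
  + 218.130.191.0/24 (H0) depth=24
  lookup 218.130.184.1: bits 110110101000001010111 walk d0:H3→d1:-→d2:-→d3:-→d4:-→d5:-→d6:-→d7:-→d8:-→d9:-→d10:-→d11:-→d12:-→d13:-→d14:-→d15:-→d16:-→d17:-→d18:-→d19:-→d20:-→d21:H0 -> H0
  + 112.0.0.0/8 (H1) depth=8
  + 67.168.244.23/32 (H4) depth=32
  lookup 112.80.10.89: bits 0111000001010000 walk d0:H3→d1:-→d2:-→d3:-→d4:-→d5:-→d6:-→d7:-→d8:H1→d9:-→d10:-→d11:-→d12:H0→d13:-→d14:-→d15:H2→d16:H1 -> H1
  lookup 218.130.184.102: bits 110110101000001010111 walk d0:H3→d1:-→d2:-→d3:-→d4:-→d5:-→d6:-→d7:-→d8:-→d9:-→d10:-→d11:-→d12:-→d13:-→d14:-→d15:-→d16:-→d17:-→d18:-→d19:-→d20:-→d21:H0 -> H0
  lookup 218.130.184.0: bits 110110101000001010111 walk d0:H3→d1:-→d2:-→d3:-→d4:-→d5:-→d6:-→d7:-→d8:-→d9:-→d10:-→d11:-→d12:-→d13:-→d14:-→d15:-→d16:-→d17:-→d18:-→d19:-→d20:-→d21:H0 -> H0
  lookup 120.80.9.187: bits 0111 walk d0:H3→d1:-→d2:-→d3:-→d4:- -> H3
  + 0.0.0.0/0 (H4) depth=0
  + 112.80.208.0/20 (H2) depth=20
  + 67.168.0.0/16 (H3) depth=16
  lookup 112.80.0.53: bits 0111000001010000 walk d0:H4→d1:-→d2:-→d3:-→d4:-→d5:-→d6:-→d7:-→d8:H1→d9:-→d10:-→d11:-→d12:H0→d13:-→d14:-→d15:H2→d16:H1 -> H1
  + 218.130.191.224/28 (H1) depth=28
  lookup 169.74.194.189: bits 1 walk d0:H4→d1:- -> H4
  del 112.80.0.0/15 (clear depth 15)
  del 218.130.191.224/28 (clear depth 28)
  + 112.80.217.80/28 (H4) depth=28

== LOOKUPS ==
["H2","H2","H2","H3","H3","H1","H0","H3","H0","H0","H1","H0","H0","H3","H1","H4"]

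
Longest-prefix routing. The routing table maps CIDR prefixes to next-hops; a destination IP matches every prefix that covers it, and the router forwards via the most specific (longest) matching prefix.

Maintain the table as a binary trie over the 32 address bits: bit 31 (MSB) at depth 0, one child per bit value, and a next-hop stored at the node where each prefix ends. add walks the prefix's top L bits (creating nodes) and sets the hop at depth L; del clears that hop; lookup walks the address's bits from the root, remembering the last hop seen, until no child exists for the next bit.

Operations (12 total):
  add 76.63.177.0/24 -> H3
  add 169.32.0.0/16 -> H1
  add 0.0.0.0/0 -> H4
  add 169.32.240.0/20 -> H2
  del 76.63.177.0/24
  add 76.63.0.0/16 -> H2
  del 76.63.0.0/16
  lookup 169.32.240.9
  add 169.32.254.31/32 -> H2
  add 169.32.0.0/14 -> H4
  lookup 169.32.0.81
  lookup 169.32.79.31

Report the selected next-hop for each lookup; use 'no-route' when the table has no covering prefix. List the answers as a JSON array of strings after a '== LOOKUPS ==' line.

Apply in order:
  add 76.63.177.0/24 -> H3 at depth 24
  add 169.32.0.0/16 -> H1 at depth 16
  add 0.0.0.0/0 -> H4 at depth 0
  add 169.32.240.0/20 -> H2 at depth 20
  - 76.63.177.0/24 clear@24
  add 76.63.0.0/16 -> H2 at depth 16
  - 76.63.0.0/16 clear@16
  Q 169.32.240.9: descend 10101001001000001111 ; hops seen [H4,H1,H2] ; pick H2
  add 169.32.254.31/32 -> H2 at depth 32
  add 169.32.0.0/14 -> H4 at depth 14
  Q 169.32.0.81: descend 1010100100100000 ; hops seen [H4,H4,H1] ; pick H1
  Q 169.32.79.31: descend 1010100100100000 ; hops seen [H4,H4,H1] ; pick H1

== LOOKUPS ==
["H2","H1","H1"]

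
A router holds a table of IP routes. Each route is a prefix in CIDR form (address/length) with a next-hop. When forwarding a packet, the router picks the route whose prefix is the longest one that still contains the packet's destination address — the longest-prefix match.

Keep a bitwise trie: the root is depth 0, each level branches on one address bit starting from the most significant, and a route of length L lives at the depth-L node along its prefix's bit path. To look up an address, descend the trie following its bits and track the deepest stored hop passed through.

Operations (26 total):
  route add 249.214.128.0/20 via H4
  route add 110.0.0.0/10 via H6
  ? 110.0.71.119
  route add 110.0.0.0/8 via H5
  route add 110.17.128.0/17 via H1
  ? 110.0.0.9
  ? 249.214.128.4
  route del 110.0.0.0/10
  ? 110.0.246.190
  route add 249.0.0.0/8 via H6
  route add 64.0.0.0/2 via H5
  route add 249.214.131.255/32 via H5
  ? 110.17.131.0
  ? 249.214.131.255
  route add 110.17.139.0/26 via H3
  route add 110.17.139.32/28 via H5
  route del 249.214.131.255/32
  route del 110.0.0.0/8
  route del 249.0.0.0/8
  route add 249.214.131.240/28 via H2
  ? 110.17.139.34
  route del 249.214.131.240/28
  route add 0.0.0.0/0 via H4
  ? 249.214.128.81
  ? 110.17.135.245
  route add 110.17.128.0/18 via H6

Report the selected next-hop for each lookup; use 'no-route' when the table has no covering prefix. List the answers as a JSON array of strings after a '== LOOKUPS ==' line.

Apply in order:
  + 249.214.128.0/20 (H4) depth=20
  + 110.0.0.0/10 (H6) depth=10
  ? 110.0.71.119  path d0:-→d1:-→d2:-→d3:-→d4:-→d5:-→d6:-→d7:-→d8:-→d9:-→d10:H6  best=H6
  + 110.0.0.0/8 (H5) depth=8
  + 110.17.128.0/17 (H1) depth=17
  ? 110.0.0.9  path d0:-→d1:-→d2:-→d3:-→d4:-→d5:-→d6:-→d7:-→d8:H5→d9:-→d10:H6→d11:-  best=H6
  ? 249.214.128.4  path d0:-→d1:-→d2:-→d3:-→d4:-→d5:-→d6:-→d7:-→d8:-→d9:-→d10:-→d11:-→d12:-→d13:-→d14:-→d15:-→d16:-→d17:-→d18:-→d19:-→d20:H4  best=H4
  del 110.0.0.0/10 (clear depth 10)
  ? 110.0.246.190  path d0:-→d1:-→d2:-→d3:-→d4:-→d5:-→d6:-→d7:-→d8:H5→d9:-→d10:-→d11:-  best=H5
  + 249.0.0.0/8 (H6) depth=8
  + 64.0.0.0/2 (H5) depth=2
  + 249.214.131.255/32 (H5) depth=32
  ? 110.17.131.0  path d0:-→d1:-→d2:H5→d3:-→d4:-→d5:-→d6:-→d7:-→d8:H5→d9:-→d10:-→d11:-→d12:-→d13:-→d14:-→d15:-→d16:-→d17:H1  best=H1
  ? 249.214.131.255  path d0:-→d1:-→d2:-→d3:-→d4:-→d5:-→d6:-→d7:-→d8:H6→d9:-→d10:-→d11:-→d12:-→d13:-→d14:-→d15:-→d16:-→d17:-→d18:-→d19:-→d20:H4→d21:-→d22:-→d23:-→d24:-→d25:-→d26:-→d27:-→d28:-→d29:-→d30:-→d31:-→d32:H5  best=H5
  + 110.17.139.0/26 (H3) depth=26
  + 110.17.139.32/28 (H5) depth=28
  del 249.214.131.255/32 (clear depth 32)
  del 110.0.0.0/8 (clear depth 8)
  del 249.0.0.0/8 (clear depth 8)
  + 249.214.131.240/28 (H2) depth=28
  ? 110.17.139.34  path d0:-→d1:-→d2:H5→d3:-→d4:-→d5:-→d6:-→d7:-→d8:-→d9:-→d10:-→d11:-→d12:-→d13:-→d14:-→d15:-→d16:-→d17:H1→d18:-→d19:-→d20:-→d21:-→d22:-→d23:-→d24:-→d25:-→d26:H3→d27:-→d28:H5  best=H5
  del 249.214.131.240/28 (clear depth 28)
  + 0.0.0.0/0 (H4) depth=0
  ? 249.214.128.81  path d0:H4→d1:-→d2:-→d3:-→d4:-→d5:-→d6:-→d7:-→d8:-→d9:-→d10:-→d11:-→d12:-→d13:-→d14:-→d15:-→d16:-→d17:-→d18:-→d19:-→d20:H4→d21:-→d22:-  best=H4
  ? 110.17.135.245  path d0:H4→d1:-→d2:H5→d3:-→d4:-→d5:-→d6:-→d7:-→d8:-→d9:-→d10:-→d11:-→d12:-→d13:-→d14:-→d15:-→d16:-→d17:H1→d18:-→d19:-→d20:-  best=H1
  + 110.17.128.0/18 (H6) depth=18

== LOOKUPS ==
["H6","H6","H4","H5","H1","H5","H5","H4","H1"]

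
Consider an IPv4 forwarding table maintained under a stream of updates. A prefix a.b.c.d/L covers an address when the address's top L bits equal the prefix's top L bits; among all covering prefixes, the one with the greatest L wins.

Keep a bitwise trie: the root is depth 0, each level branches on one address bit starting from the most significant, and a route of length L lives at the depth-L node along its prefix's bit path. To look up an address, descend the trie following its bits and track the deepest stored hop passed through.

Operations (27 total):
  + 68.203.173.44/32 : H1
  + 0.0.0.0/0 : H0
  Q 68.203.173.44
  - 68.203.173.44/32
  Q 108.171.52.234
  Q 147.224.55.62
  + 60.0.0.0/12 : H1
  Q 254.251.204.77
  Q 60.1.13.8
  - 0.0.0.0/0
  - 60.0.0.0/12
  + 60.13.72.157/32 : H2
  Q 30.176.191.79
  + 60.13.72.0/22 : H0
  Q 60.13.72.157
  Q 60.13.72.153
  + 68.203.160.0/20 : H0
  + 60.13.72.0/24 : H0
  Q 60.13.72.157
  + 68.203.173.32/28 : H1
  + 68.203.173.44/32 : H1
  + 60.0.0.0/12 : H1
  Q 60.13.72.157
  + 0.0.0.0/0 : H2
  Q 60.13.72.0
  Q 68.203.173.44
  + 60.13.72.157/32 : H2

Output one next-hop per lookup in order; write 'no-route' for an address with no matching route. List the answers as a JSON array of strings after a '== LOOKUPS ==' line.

Trace:
  + 68.203.173.44/32 (H1) depth=32
  + 0.0.0.0/0 (H0) depth=0
  Q 68.203.173.44: descend 01000100110010111010110100101100 ; hops seen [H0,H1] ; pick H1
  del 68.203.173.44/32 (clear depth 32)
  Q 108.171.52.234: descend 01 ; hops seen [H0] ; pick H0
  Q 147.224.55.62: descend ε ; hops seen [H0] ; pick H0
  + 60.0.0.0/12 (H1) depth=12
  Q 254.251.204.77: descend ε ; hops seen [H0] ; pick H0
  Q 60.1.13.8: descend 001111000000 ; hops seen [H0,H1] ; pick H1
  del 0.0.0.0/0 (clear depth 0)
  del 60.0.0.0/12 (clear depth 12)
  + 60.13.72.157/32 (H2) depth=32
  Q 30.176.191.79: descend 00 ; hops seen [∅] ; pick no-route
  + 60.13.72.0/22 (H0) depth=22
  Q 60.13.72.157: descend 00111100000011010100100010011101 ; hops seen [H0,H2] ; pick H2
  Q 60.13.72.153: descend 00111100000011010100100010011 ; hops seen [H0] ; pick H0
  + 68.203.160.0/20 (H0) depth=20
  + 60.13.72.0/24 (H0) depth=24
  Q 60.13.72.157: descend 00111100000011010100100010011101 ; hops seen [H0,H0,H2] ; pick H2
  + 68.203.173.32/28 (H1) depth=28
  + 68.203.173.44/32 (H1) depth=32
  + 60.0.0.0/12 (H1) depth=12
  Q 60.13.72.157: descend 00111100000011010100100010011101 ; hops seen [H1,H0,H0,H2] ; pick H2
  + 0.0.0.0/0 (H2) depth=0
  Q 60.13.72.0: descend 001111000000110101001000 ; hops seen [H2,H1,H0,H0] ; pick H0
  Q 68.203.173.44: descend 01000100110010111010110100101100 ; hops seen [H2,H0,H1,H1] ; pick H1
  + 60.13.72.157/32 (H2) depth=32

== LOOKUPS ==
["H1","H0","H0","H0","H1","no-route","H2","H0","H2","H2","H0","H1"]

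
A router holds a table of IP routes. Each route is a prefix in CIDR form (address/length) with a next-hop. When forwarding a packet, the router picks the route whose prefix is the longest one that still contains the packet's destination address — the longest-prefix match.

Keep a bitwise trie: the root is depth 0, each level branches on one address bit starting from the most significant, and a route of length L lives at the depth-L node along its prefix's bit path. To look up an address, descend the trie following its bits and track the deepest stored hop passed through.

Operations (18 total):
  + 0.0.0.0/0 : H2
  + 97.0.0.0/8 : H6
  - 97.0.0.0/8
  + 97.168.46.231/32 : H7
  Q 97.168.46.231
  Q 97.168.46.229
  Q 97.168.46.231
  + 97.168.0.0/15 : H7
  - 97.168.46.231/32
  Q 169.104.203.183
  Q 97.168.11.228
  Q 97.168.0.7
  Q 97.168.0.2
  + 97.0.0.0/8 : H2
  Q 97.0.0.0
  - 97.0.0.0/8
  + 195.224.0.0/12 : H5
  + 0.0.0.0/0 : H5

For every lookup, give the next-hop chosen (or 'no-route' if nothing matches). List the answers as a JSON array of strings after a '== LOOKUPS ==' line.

Process each operation:
  add 0.0.0.0/0 -> H2 at depth 0
  add 97.0.0.0/8 -> H6 at depth 8
  - 97.0.0.0/8 clear@8
  add 97.168.46.231/32 -> H7 at depth 32
  ? 97.168.46.231  path d0:H2→d1:-→d2:-→d3:-→d4:-→d5:-→d6:-→d7:-→d8:-→d9:-→d10:-→d11:-→d12:-→d13:-→d14:-→d15:-→d16:-→d17:-→d18:-→d19:-→d20:-→d21:-→d22:-→d23:-→d24:-→d25:-→d26:-→d27:-→d28:-→d29:-→d30:-→d31:-→d32:H7  best=H7
  ? 97.168.46.229  path d0:H2→d1:-→d2:-→d3:-→d4:-→d5:-→d6:-→d7:-→d8:-→d9:-→d10:-→d11:-→d12:-→d13:-→d14:-→d15:-→d16:-→d17:-→d18:-→d19:-→d20:-→d21:-→d22:-→d23:-→d24:-→d25:-→d26:-→d27:-→d28:-→d29:-→d30:-  best=H2
  ? 97.168.46.231  path d0:H2→d1:-→d2:-→d3:-→d4:-→d5:-→d6:-→d7:-→d8:-→d9:-→d10:-→d11:-→d12:-→d13:-→d14:-→d15:-→d16:-→d17:-→d18:-→d19:-→d20:-→d21:-→d22:-→d23:-→d24:-→d25:-→d26:-→d27:-→d28:-→d29:-→d30:-→d31:-→d32:H7  best=H7
  add 97.168.0.0/15 -> H7 at depth 15
  - 97.168.46.231/32 clear@32
  ? 169.104.203.183  path d0:H2  best=H2
  ? 97.168.11.228  path d0:H2→d1:-→d2:-→d3:-→d4:-→d5:-→d6:-→d7:-→d8:-→d9:-→d10:-→d11:-→d12:-→d13:-→d14:-→d15:H7→d16:-→d17:-→d18:-  best=H7
  ? 97.168.0.7  path d0:H2→d1:-→d2:-→d3:-→d4:-→d5:-→d6:-→d7:-→d8:-→d9:-→d10:-→d11:-→d12:-→d13:-→d14:-→d15:H7→d16:-→d17:-→d18:-  best=H7
  ? 97.168.0.2  path d0:H2→d1:-→d2:-→d3:-→d4:-→d5:-→d6:-→d7:-→d8:-→d9:-→d10:-→d11:-→d12:-→d13:-→d14:-→d15:H7→d16:-→d17:-→d18:-  best=H7
  add 97.0.0.0/8 -> H2 at depth 8
  ? 97.0.0.0  path d0:H2→d1:-→d2:-→d3:-→d4:-→d5:-→d6:-→d7:-→d8:H2  best=H2
  - 97.0.0.0/8 clear@8
  add 195.224.0.0/12 -> H5 at depth 12
  add 0.0.0.0/0 -> H5 at depth 0

== LOOKUPS ==
["H7","H2","H7","H2","H7","H7","H7","H2"]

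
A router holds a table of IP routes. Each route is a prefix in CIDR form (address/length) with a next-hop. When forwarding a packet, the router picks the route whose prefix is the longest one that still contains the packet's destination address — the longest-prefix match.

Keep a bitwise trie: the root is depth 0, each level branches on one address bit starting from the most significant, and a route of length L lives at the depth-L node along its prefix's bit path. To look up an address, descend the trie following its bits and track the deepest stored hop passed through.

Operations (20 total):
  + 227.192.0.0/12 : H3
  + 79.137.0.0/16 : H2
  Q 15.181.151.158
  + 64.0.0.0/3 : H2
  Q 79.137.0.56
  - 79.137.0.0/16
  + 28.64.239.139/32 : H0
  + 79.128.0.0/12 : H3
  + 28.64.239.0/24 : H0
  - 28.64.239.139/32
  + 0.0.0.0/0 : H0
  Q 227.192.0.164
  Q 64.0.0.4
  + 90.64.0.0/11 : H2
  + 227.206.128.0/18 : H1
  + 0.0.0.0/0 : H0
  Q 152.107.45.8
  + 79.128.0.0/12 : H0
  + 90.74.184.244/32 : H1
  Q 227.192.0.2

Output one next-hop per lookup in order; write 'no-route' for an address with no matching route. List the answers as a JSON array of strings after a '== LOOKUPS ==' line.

Trace:
  + 227.192.0.0/12 (H3) depth=12
  + 79.137.0.0/16 (H2) depth=16
  lookup 15.181.151.158: bits 0 walk d0:-→d1:- -> no-route
  + 64.0.0.0/3 (H2) depth=3
  lookup 79.137.0.56: bits 0100111110001001 walk d0:-→d1:-→d2:-→d3:H2→d4:-→d5:-→d6:-→d7:-→d8:-→d9:-→d10:-→d11:-→d12:-→d13:-→d14:-→d15:-→d16:H2 -> H2
  - 79.137.0.0/16 clear@16
  + 28.64.239.139/32 (H0) depth=32
  + 79.128.0.0/12 (H3) depth=12
  + 28.64.239.0/24 (H0) depth=24
  - 28.64.239.139/32 clear@32
  + 0.0.0.0/0 (H0) depth=0
  lookup 227.192.0.164: bits 111000111100 walk d0:H0→d1:-→d2:-→d3:-→d4:-→d5:-→d6:-→d7:-→d8:-→d9:-→d10:-→d11:-→d12:H3 -> H3
  lookup 64.0.0.4: bits 0100 walk d0:H0→d1:-→d2:-→d3:H2→d4:- -> H2
  + 90.64.0.0/11 (H2) depth=11
  + 227.206.128.0/18 (H1) depth=18
  + 0.0.0.0/0 (H0) depth=0
  lookup 152.107.45.8: bits 1 walk d0:H0→d1:- -> H0
  + 79.128.0.0/12 (H0) depth=12
  + 90.74.184.244/32 (H1) depth=32
  lookup 227.192.0.2: bits 111000111100 walk d0:H0→d1:-→d2:-→d3:-→d4:-→d5:-→d6:-→d7:-→d8:-→d9:-→d10:-→d11:-→d12:H3 -> H3

== LOOKUPS ==
["no-route","H2","H3","H2","H0","H3"]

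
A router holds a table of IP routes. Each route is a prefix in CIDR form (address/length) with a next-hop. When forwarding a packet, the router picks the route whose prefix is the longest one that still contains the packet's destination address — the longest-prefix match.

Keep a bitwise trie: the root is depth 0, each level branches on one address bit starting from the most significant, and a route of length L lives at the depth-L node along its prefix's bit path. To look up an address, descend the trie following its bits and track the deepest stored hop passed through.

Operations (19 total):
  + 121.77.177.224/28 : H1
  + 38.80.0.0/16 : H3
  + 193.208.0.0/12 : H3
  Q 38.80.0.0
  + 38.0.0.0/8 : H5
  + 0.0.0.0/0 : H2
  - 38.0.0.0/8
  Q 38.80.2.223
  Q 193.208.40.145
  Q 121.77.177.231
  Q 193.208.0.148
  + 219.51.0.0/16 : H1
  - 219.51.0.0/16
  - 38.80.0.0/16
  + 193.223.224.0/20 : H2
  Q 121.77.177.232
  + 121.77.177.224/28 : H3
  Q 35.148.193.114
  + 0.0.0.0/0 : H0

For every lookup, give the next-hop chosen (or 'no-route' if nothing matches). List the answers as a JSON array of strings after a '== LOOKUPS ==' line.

Apply in order:
  add 121.77.177.224/28 -> H1 at depth 28
  add 38.80.0.0/16 -> H3 at depth 16
  add 193.208.0.0/12 -> H3 at depth 12
  ? 38.80.0.0  path d0:-→d1:-→d2:-→d3:-→d4:-→d5:-→d6:-→d7:-→d8:-→d9:-→d10:-→d11:-→d12:-→d13:-→d14:-→d15:-→d16:H3  best=H3
  add 38.0.0.0/8 -> H5 at depth 8
  add 0.0.0.0/0 -> H2 at depth 0
  - 38.0.0.0/8 clear@8
  ? 38.80.2.223  path d0:H2→d1:-→d2:-→d3:-→d4:-→d5:-→d6:-→d7:-→d8:-→d9:-→d10:-→d11:-→d12:-→d13:-→d14:-→d15:-→d16:H3  best=H3
  ? 193.208.40.145  path d0:H2→d1:-→d2:-→d3:-→d4:-→d5:-→d6:-→d7:-→d8:-→d9:-→d10:-→d11:-→d12:H3  best=H3
  ? 121.77.177.231  path d0:H2→d1:-→d2:-→d3:-→d4:-→d5:-→d6:-→d7:-→d8:-→d9:-→d10:-→d11:-→d12:-→d13:-→d14:-→d15:-→d16:-→d17:-→d18:-→d19:-→d20:-→d21:-→d22:-→d23:-→d24:-→d25:-→d26:-→d27:-→d28:H1  best=H1
  ? 193.208.0.148  path d0:H2→d1:-→d2:-→d3:-→d4:-→d5:-→d6:-→d7:-→d8:-→d9:-→d10:-→d11:-→d12:H3  best=H3
  add 219.51.0.0/16 -> H1 at depth 16
  - 219.51.0.0/16 clear@16
  - 38.80.0.0/16 clear@16
  add 193.223.224.0/20 -> H2 at depth 20
  ? 121.77.177.232  path d0:H2→d1:-→d2:-→d3:-→d4:-→d5:-→d6:-→d7:-→d8:-→d9:-→d10:-→d11:-→d12:-→d13:-→d14:-→d15:-→d16:-→d17:-→d18:-→d19:-→d20:-→d21:-→d22:-→d23:-→d24:-→d25:-→d26:-→d27:-→d28:H1  best=H1
  add 121.77.177.224/28 -> H3 at depth 28
  ? 35.148.193.114  path d0:H2→d1:-→d2:-→d3:-→d4:-→d5:-  best=H2
  add 0.0.0.0/0 -> H0 at depth 0

== LOOKUPS ==
["H3","H3","H3","H1","H3","H1","H2"]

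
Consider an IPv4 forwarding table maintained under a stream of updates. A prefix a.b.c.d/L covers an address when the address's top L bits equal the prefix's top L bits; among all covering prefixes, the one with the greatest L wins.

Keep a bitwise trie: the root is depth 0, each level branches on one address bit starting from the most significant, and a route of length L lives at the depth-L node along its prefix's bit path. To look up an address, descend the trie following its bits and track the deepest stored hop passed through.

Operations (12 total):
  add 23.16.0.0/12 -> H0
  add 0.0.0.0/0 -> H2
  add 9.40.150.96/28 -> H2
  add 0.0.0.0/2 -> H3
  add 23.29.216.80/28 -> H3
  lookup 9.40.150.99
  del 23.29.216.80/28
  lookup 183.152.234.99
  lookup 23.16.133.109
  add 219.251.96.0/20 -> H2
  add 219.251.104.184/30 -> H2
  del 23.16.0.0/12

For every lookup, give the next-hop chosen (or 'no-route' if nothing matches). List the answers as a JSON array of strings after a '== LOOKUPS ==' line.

Process each operation:
  + 23.16.0.0/12 (H0) depth=12
  + 0.0.0.0/0 (H2) depth=0
  + 9.40.150.96/28 (H2) depth=28
  + 0.0.0.0/2 (H3) depth=2
  + 23.29.216.80/28 (H3) depth=28
  ? 9.40.150.99  path d0:H2→d1:-→d2:H3→d3:-→d4:-→d5:-→d6:-→d7:-→d8:-→d9:-→d10:-→d11:-→d12:-→d13:-→d14:-→d15:-→d16:-→d17:-→d18:-→d19:-→d20:-→d21:-→d22:-→d23:-→d24:-→d25:-→d26:-→d27:-→d28:H2  best=H2
  del 23.29.216.80/28 (clear depth 28)
  ? 183.152.234.99  path d0:H2  best=H2
  ? 23.16.133.109  path d0:H2→d1:-→d2:H3→d3:-→d4:-→d5:-→d6:-→d7:-→d8:-→d9:-→d10:-→d11:-→d12:H0  best=H0
  + 219.251.96.0/20 (H2) depth=20
  + 219.251.104.184/30 (H2) depth=30
  del 23.16.0.0/12 (clear depth 12)

== LOOKUPS ==
["H2","H2","H0"]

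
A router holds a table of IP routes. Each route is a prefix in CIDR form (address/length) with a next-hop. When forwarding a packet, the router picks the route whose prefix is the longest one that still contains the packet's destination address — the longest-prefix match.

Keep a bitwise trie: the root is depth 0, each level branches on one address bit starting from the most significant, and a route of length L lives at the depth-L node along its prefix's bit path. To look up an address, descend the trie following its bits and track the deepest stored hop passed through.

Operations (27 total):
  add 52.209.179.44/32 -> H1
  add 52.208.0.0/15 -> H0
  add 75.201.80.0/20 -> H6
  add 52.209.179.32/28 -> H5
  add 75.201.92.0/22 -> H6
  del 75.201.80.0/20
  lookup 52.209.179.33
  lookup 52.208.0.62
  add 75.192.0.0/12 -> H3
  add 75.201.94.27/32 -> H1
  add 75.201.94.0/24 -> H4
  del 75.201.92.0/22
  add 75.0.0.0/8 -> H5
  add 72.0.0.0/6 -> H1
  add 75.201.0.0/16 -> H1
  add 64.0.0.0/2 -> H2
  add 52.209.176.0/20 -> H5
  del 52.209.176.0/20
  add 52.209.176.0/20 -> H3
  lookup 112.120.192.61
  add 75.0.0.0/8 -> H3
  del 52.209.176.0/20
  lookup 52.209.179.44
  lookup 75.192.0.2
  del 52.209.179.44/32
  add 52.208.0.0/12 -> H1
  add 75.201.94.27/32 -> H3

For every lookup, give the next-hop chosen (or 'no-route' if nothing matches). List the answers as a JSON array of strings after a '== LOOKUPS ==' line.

Trace:
  add 52.209.179.44/32 -> H1 at depth 32
  add 52.208.0.0/15 -> H0 at depth 15
  add 75.201.80.0/20 -> H6 at depth 20
  add 52.209.179.32/28 -> H5 at depth 28
  add 75.201.92.0/22 -> H6 at depth 22
  del 75.201.80.0/20 (clear depth 20)
  lookup 52.209.179.33: bits 0011010011010001101100110010 walk d0:-→d1:-→d2:-→d3:-→d4:-→d5:-→d6:-→d7:-→d8:-→d9:-→d10:-→d11:-→d12:-→d13:-→d14:-→d15:H0→d16:-→d17:-→d18:-→d19:-→d20:-→d21:-→d22:-→d23:-→d24:-→d25:-→d26:-→d27:-→d28:H5 -> H5
  lookup 52.208.0.62: bits 001101001101000 walk d0:-→d1:-→d2:-→d3:-→d4:-→d5:-→d6:-→d7:-→d8:-→d9:-→d10:-→d11:-→d12:-→d13:-→d14:-→d15:H0 -> H0
  add 75.192.0.0/12 -> H3 at depth 12
  add 75.201.94.27/32 -> H1 at depth 32
  add 75.201.94.0/24 -> H4 at depth 24
  del 75.201.92.0/22 (clear depth 22)
  add 75.0.0.0/8 -> H5 at depth 8
  add 72.0.0.0/6 -> H1 at depth 6
  add 75.201.0.0/16 -> H1 at depth 16
  add 64.0.0.0/2 -> H2 at depth 2
  add 52.209.176.0/20 -> H5 at depth 20
  del 52.209.176.0/20 (clear depth 20)
  add 52.209.176.0/20 -> H3 at depth 20
  lookup 112.120.192.61: bits 01 walk d0:-→d1:-→d2:H2 -> H2
  add 75.0.0.0/8 -> H3 at depth 8
  del 52.209.176.0/20 (clear depth 20)
  lookup 52.209.179.44: bits 00110100110100011011001100101100 walk d0:-→d1:-→d2:-→d3:-→d4:-→d5:-→d6:-→d7:-→d8:-→d9:-→d10:-→d11:-→d12:-→d13:-→d14:-→d15:H0→d16:-→d17:-→d18:-→d19:-→d20:-→d21:-→d22:-→d23:-→d24:-→d25:-→d26:-→d27:-→d28:H5→d29:-→d30:-→d31:-→d32:H1 -> H1
  lookup 75.192.0.2: bits 010010111100 walk d0:-→d1:-→d2:H2→d3:-→d4:-→d5:-→d6:H1→d7:-→d8:H3→d9:-→d10:-→d11:-→d12:H3 -> H3
  del 52.209.179.44/32 (clear depth 32)
  add 52.208.0.0/12 -> H1 at depth 12
  add 75.201.94.27/32 -> H3 at depth 32

== LOOKUPS ==
["H5","H0","H2","H1","H3"]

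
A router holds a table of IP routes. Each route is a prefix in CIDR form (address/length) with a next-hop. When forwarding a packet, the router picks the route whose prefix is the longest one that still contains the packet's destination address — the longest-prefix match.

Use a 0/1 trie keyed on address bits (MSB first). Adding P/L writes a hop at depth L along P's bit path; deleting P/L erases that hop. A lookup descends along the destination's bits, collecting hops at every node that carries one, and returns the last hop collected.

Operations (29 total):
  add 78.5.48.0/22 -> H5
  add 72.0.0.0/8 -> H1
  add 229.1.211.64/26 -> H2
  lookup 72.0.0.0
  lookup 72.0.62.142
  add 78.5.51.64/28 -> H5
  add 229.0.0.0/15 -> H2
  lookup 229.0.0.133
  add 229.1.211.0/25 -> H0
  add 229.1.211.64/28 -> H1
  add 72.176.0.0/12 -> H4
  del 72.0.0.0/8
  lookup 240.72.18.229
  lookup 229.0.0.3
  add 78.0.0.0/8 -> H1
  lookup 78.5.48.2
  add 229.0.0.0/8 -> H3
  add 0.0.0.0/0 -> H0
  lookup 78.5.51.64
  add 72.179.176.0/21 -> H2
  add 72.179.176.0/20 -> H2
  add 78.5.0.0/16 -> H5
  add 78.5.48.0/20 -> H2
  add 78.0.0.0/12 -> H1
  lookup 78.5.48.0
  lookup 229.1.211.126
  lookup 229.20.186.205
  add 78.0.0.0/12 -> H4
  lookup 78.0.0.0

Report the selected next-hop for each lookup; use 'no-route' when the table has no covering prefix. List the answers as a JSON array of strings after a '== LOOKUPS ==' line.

Process each operation:
  add 78.5.48.0/22 -> H5 at depth 22
  add 72.0.0.0/8 -> H1 at depth 8
  add 229.1.211.64/26 -> H2 at depth 26
  ? 72.0.0.0  path d0:-→d1:-→d2:-→d3:-→d4:-→d5:-→d6:-→d7:-→d8:H1  best=H1
  ? 72.0.62.142  path d0:-→d1:-→d2:-→d3:-→d4:-→d5:-→d6:-→d7:-→d8:H1  best=H1
  add 78.5.51.64/28 -> H5 at depth 28
  add 229.0.0.0/15 -> H2 at depth 15
  ? 229.0.0.133  path d0:-→d1:-→d2:-→d3:-→d4:-→d5:-→d6:-→d7:-→d8:-→d9:-→d10:-→d11:-→d12:-→d13:-→d14:-→d15:H2  best=H2
  add 229.1.211.0/25 -> H0 at depth 25
  add 229.1.211.64/28 -> H1 at depth 28
  add 72.176.0.0/12 -> H4 at depth 12
  - 72.0.0.0/8 clear@8
  ? 240.72.18.229  path d0:-→d1:-→d2:-→d3:-  best=no-route
  ? 229.0.0.3  path d0:-→d1:-→d2:-→d3:-→d4:-→d5:-→d6:-→d7:-→d8:-→d9:-→d10:-→d11:-→d12:-→d13:-→d14:-→d15:H2  best=H2
  add 78.0.0.0/8 -> H1 at depth 8
  ? 78.5.48.2  path d0:-→d1:-→d2:-→d3:-→d4:-→d5:-→d6:-→d7:-→d8:H1→d9:-→d10:-→d11:-→d12:-→d13:-→d14:-→d15:-→d16:-→d17:-→d18:-→d19:-→d20:-→d21:-→d22:H5  best=H5
  add 229.0.0.0/8 -> H3 at depth 8
  add 0.0.0.0/0 -> H0 at depth 0
  ? 78.5.51.64  path d0:H0→d1:-→d2:-→d3:-→d4:-→d5:-→d6:-→d7:-→d8:H1→d9:-→d10:-→d11:-→d12:-→d13:-→d14:-→d15:-→d16:-→d17:-→d18:-→d19:-→d20:-→d21:-→d22:H5→d23:-→d24:-→d25:-→d26:-→d27:-→d28:H5  best=H5
  add 72.179.176.0/21 -> H2 at depth 21
  add 72.179.176.0/20 -> H2 at depth 20
  add 78.5.0.0/16 -> H5 at depth 16
  add 78.5.48.0/20 -> H2 at depth 20
  add 78.0.0.0/12 -> H1 at depth 12
  ? 78.5.48.0  path d0:H0→d1:-→d2:-→d3:-→d4:-→d5:-→d6:-→d7:-→d8:H1→d9:-→d10:-→d11:-→d12:H1→d13:-→d14:-→d15:-→d16:H5→d17:-→d18:-→d19:-→d20:H2→d21:-→d22:H5  best=H5
  ? 229.1.211.126  path d0:H0→d1:-→d2:-→d3:-→d4:-→d5:-→d6:-→d7:-→d8:H3→d9:-→d10:-→d11:-→d12:-→d13:-→d14:-→d15:H2→d16:-→d17:-→d18:-→d19:-→d20:-→d21:-→d22:-→d23:-→d24:-→d25:H0→d26:H2  best=H2
  ? 229.20.186.205  path d0:H0→d1:-→d2:-→d3:-→d4:-→d5:-→d6:-→d7:-→d8:H3→d9:-→d10:-→d11:-  best=H3
  add 78.0.0.0/12 -> H4 at depth 12
  ? 78.0.0.0  path d0:H0→d1:-→d2:-→d3:-→d4:-→d5:-→d6:-→d7:-→d8:H1→d9:-→d10:-→d11:-→d12:H4→d13:-  best=H4

== LOOKUPS ==
["H1","H1","H2","no-route","H2","H5","H5","H5","H2","H3","H4"]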